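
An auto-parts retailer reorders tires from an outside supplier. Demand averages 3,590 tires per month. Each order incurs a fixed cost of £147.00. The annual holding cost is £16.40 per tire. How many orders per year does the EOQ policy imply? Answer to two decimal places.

Annual demand D = 3,590 × 12 = 43,080.
The optimal lot size = √(2DS/H) = √(2 × 43,080 × 147 / 16.4) ≈ 878.80.
Orders per year = D / Q* = 43,080 / 878.80 ≈ 49.021.

N ≈ 49.02 orders per year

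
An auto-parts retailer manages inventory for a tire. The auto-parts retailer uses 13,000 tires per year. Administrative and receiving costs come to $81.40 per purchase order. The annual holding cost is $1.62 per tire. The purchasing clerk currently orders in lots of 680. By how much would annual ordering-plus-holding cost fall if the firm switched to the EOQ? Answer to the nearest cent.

Extra cost ≈ $255.34 per year

EOQ = √(2DS/H) = √(2 × 13,000 × 81.4 / 1.62) ≈ 1142.99.
Cost at Q* = (D/Q*)S + (Q*/2)H = √(2DSH) ≈ $1,851.64.
Cost at Q = 680: (13,000/680)×81.4 + (680/2)×1.62 = $1,556.18 + $550.80 = $2,106.98.
Excess = $2,106.98 − $1,851.64 = $255.34.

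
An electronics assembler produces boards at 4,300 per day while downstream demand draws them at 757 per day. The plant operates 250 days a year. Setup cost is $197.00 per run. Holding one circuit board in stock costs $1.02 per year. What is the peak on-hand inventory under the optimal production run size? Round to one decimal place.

Annual demand D = 757 × 250 = 189,250.
Production build-up factor (1 − d/p) = 1 − 757/4,300 = 0.8240.
Q* = √(2DS / (H(1 − d/p))) = √(2 × 189,250 × 197 / (1.02 × 0.8240)).
= √(74,564,500 / 0.8404) ≈ 9419.213.
Maximum inventory = Q*(1 − d/p) = 9419.213 × 0.8240 ≈ 7760.993.

I_max ≈ 7,761.0 boards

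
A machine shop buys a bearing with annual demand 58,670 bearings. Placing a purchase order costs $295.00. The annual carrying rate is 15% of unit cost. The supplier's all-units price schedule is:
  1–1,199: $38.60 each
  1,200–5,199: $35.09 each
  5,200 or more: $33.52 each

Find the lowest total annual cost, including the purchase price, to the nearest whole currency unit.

TC* ≈ $1,983,020

Holding cost per unit per year at price C is H = 0.15·C.
Candidates are each tier's EOQ (if it falls in that tier) and each price-break quantity.
Tier 1 ($38.60): EOQ = 2445.1 exceeds tier's upper bound 1199, so this tier is dominated.
EOQ at $35.09 = 2564.5 (feasible in tier 2): TC = 58,670×$35.09 + (58,670/2564.5)×295 + (2564.5/2)×0.15×$35.09 = $2,072,228.36.
EOQ at $33.52 = 2623.8 < 5200, so use break Q=5200: TC = 58,670×$33.52 + (58,670/5200.0)×295 + (5200.0/2)×0.15×$33.52 = $1,983,019.59.
Lowest total cost among the candidates is at Q = 5200.0.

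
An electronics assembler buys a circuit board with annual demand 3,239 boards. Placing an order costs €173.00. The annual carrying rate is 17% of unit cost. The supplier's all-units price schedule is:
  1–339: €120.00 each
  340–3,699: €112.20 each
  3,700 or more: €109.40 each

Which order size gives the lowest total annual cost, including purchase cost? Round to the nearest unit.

Q* ≈ 340 boards

Holding cost per unit per year at price C is H = 0.17·C.
Candidates are each tier's EOQ (if it falls in that tier) and each price-break quantity.
EOQ at €120.00 = 234.4 (feasible in tier 1): TC = 3,239×€120.00 + (3,239/234.4)×173 + (234.4/2)×0.17×€120.00 = €393,461.44.
EOQ at €112.20 = 242.4 < 340, so use break Q=340: TC = 3,239×€112.20 + (3,239/340.0)×173 + (340.0/2)×0.17×€112.20 = €368,306.46.
EOQ at €109.40 = 245.5 < 3700, so use break Q=3700: TC = 3,239×€109.40 + (3,239/3700.0)×173 + (3700.0/2)×0.17×€109.40 = €388,904.35.
Lowest total cost is €368,306.46 at Q = 340.0.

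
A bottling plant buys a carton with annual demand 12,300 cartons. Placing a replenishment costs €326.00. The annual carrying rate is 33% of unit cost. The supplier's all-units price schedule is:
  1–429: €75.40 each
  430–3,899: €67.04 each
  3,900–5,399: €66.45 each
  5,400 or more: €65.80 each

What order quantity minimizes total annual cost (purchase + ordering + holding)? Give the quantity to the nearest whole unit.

Q* ≈ 602 cartons

Holding cost per unit per year at price C is H = 0.33·C.
For each price level, check whether its EOQ is feasible; otherwise the best quantity at that price is the breakpoint.
Tier 1 (€75.40): EOQ = 567.7 exceeds tier's upper bound 429, so this tier is dominated.
EOQ at €67.04 = 602.1 (feasible in tier 2): TC = 12,300×€67.04 + (12,300/602.1)×326 + (602.1/2)×0.33×€67.04 = €837,911.88.
EOQ at €66.45 = 604.7 < 3900, so use break Q=3900: TC = 12,300×€66.45 + (12,300/3900.0)×326 + (3900.0/2)×0.33×€66.45 = €861,123.73.
EOQ at €65.80 = 607.7 < 5400, so use break Q=5400: TC = 12,300×€65.80 + (12,300/5400.0)×326 + (5400.0/2)×0.33×€65.80 = €868,710.36.
Lowest total cost is €837,911.88 at Q = 602.1.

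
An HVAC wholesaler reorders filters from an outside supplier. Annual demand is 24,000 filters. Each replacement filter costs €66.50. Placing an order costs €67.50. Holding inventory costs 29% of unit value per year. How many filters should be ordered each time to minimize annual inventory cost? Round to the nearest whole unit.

Holding cost H = 0.29 × €66.50 = €19.2850 per unit per year.
EOQ = √(2DS / H) = √(2 × 24,000 × 67.5 / 19.285).
= √(3,240,000 / 19.285) = √168,006.2225 ≈ 409.886.

Q* ≈ 410 filters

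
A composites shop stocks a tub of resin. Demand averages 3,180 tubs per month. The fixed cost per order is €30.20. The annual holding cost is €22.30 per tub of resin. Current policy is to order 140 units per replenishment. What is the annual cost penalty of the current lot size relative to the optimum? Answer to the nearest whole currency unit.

Extra cost ≈ €2,623 per year

Annual demand D = 3,180 × 12 = 38,160.
EOQ = √(2DS/H) = √(2 × 38,160 × 30.2 / 22.3) ≈ 321.49.
Cost at Q* = (D/Q*)S + (Q*/2)H = √(2DSH) ≈ €7,169.27.
Cost at Q = 140: (38,160/140)×30.2 + (140/2)×22.3 = €8,231.66 + €1,561.00 = €9,792.66.
Excess = €9,792.66 − €7,169.27 = €2,623.38.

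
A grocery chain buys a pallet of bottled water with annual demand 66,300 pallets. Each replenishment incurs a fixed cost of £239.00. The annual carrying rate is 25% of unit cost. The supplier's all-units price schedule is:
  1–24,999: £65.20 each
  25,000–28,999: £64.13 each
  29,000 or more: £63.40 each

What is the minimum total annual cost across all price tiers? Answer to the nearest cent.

TC* ≈ £4,345,488.17

Holding cost per unit per year at price C is H = 0.25·C.
Candidates are each tier's EOQ (if it falls in that tier) and each price-break quantity.
EOQ at £65.20 = 1394.4 (feasible in tier 1): TC = 66,300×£65.20 + (66,300/1394.4)×239 + (1394.4/2)×0.25×£65.20 = £4,345,488.17.
EOQ at £64.13 = 1406.0 < 25000, so use break Q=25000: TC = 66,300×£64.13 + (66,300/25000.0)×239 + (25000.0/2)×0.25×£64.13 = £4,452,859.08.
EOQ at £63.40 = 1414.0 < 29000, so use break Q=29000: TC = 66,300×£63.40 + (66,300/29000.0)×239 + (29000.0/2)×0.25×£63.40 = £4,433,791.40.
Lowest total cost among the candidates is at Q = 1394.4.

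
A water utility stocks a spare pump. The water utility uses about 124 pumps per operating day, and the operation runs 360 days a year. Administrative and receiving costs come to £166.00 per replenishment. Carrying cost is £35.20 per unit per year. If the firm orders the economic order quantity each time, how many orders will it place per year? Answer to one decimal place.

N ≈ 68.8 orders per year

Annual demand D = 124 × 360 = 44,640.
The optimal lot size = √(2DS/H) = √(2 × 44,640 × 166 / 35.2) ≈ 648.87.
Orders per year = D / Q* = 44,640 / 648.87 ≈ 68.796.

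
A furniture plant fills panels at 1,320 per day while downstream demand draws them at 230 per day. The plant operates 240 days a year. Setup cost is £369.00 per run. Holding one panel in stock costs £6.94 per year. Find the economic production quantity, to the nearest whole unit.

Annual demand D = 230 × 240 = 55,200.
Production build-up factor (1 − d/p) = 1 − 230/1,320 = 0.8258.
Q* = √(2DS / (H(1 − d/p))) = √(2 × 55,200 × 369 / (6.94 × 0.8258)).
= √(40,737,600 / 5.7308) ≈ 2666.194.

Q* ≈ 2,666 panels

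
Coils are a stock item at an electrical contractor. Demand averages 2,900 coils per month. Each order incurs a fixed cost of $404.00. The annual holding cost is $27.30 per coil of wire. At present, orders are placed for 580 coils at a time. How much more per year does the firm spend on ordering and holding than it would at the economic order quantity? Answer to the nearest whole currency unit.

Annual demand D = 2,900 × 12 = 34,800.
EOQ = √(2DS/H) = √(2 × 34,800 × 404 / 27.3) ≈ 1014.88.
Cost at Q* = (D/Q*)S + (Q*/2)H = √(2DSH) ≈ $27,706.18.
Cost at Q = 580: (34,800/580)×404 + (580/2)×27.3 = $24,240.00 + $7,917.00 = $32,157.00.
Excess = $32,157.00 − $27,706.18 = $4,450.82.

Extra cost ≈ $4,451 per year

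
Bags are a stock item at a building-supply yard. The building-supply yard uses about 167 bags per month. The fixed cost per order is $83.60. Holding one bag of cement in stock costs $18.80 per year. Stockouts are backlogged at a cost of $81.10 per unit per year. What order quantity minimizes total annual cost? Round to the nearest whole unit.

Annual demand D = 167 × 12 = 2,004.
With planned backorders, Q* = √(2DS/H) · √((H+B)/B).
√(2DS/H) = √(2 × 2,004 × 83.6 / 18.8) = 133.502.
√((H+B)/B) = √((18.8+81.1)/81.1) = 1.1099.
Q* ≈ 148.170.

Q* ≈ 148 bags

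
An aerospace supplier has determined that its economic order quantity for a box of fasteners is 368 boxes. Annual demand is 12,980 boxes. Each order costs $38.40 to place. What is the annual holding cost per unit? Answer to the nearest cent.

Squaring Q* = √(2DS/H) gives Q*² = 2DS/H.
From Q* = √(2DS/H): H = 2DS / Q*² = 2 × 12,980 × 38.4 / 368² = 7.3611.

H ≈ $7.36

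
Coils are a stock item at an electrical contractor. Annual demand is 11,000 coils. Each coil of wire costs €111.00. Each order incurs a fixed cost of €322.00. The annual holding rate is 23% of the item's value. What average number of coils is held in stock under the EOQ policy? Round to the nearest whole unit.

Holding cost H = 0.23 × €111.00 = €25.5300 per unit per year.
Q* = √(2DS/H) = √(2 × 11,000 × 322 / 25.53) ≈ 526.76.
Average inventory = Q*/2 ≈ 526.76 / 2 = 263.381.

Average inventory ≈ 263 coils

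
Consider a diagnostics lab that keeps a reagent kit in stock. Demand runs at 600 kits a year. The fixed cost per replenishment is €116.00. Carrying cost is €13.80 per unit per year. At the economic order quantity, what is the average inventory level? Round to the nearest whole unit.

EOQ = √(2DS/H) = √(2 × 600 × 116 / 13.8) ≈ 100.43.
Average inventory = Q*/2 ≈ 100.43 / 2 = 50.217.

Average inventory ≈ 50 kits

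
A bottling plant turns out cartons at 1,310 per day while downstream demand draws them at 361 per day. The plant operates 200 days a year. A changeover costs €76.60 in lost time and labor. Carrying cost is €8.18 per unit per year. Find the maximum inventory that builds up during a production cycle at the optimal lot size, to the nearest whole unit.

I_max ≈ 990 cartons

Annual demand D = 361 × 200 = 72,200.
Production build-up factor (1 − d/p) = 1 − 361/1,310 = 0.7244.
Q* = √(2DS / (H(1 − d/p))) = √(2 × 72,200 × 76.6 / (8.18 × 0.7244)).
= √(11,061,040 / 5.9258) ≈ 1366.230.
Maximum inventory = Q*(1 − d/p) = 1366.230 × 0.7244 ≈ 989.735.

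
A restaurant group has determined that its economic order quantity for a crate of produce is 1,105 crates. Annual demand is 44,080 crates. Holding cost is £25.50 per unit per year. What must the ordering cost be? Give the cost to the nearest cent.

Squaring Q* = √(2DS/H) gives Q*² = 2DS/H.
From Q* = √(2DS/H): S = Q*²H / (2D) = 1,105² × 25.5 / (2 × 44,080) = 353.1776.

S ≈ £353.18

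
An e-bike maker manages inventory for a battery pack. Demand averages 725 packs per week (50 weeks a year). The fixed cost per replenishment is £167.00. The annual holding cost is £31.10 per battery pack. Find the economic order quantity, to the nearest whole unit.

Q* ≈ 624 packs

Annual demand D = 725 × 50 = 36,250.
EOQ = √(2DS / H) = √(2 × 36,250 × 167 / 31.1).
= √(12,107,500 / 31.1) = √389,308.6817 ≈ 623.946.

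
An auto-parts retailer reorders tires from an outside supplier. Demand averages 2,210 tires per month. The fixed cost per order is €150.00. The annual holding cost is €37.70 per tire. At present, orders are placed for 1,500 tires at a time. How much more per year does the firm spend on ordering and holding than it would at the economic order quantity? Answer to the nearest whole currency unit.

Annual demand D = 2,210 × 12 = 26,520.
EOQ = √(2DS/H) = √(2 × 26,520 × 150 / 37.7) ≈ 459.38.
Cost at Q* = (D/Q*)S + (Q*/2)H = √(2DSH) ≈ €17,318.81.
Cost at Q = 1,500: (26,520/1,500)×150 + (1,500/2)×37.7 = €2,652.00 + €28,275.00 = €30,927.00.
Excess = €30,927.00 − €17,318.81 = €13,608.19.

Extra cost ≈ €13,608 per year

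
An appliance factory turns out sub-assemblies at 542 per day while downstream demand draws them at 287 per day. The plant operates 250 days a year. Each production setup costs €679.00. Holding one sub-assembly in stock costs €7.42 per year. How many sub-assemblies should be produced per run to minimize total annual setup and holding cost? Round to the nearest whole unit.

Q* ≈ 5,283 sub-assemblies

Annual demand D = 287 × 250 = 71,750.
Production build-up factor (1 − d/p) = 1 − 287/542 = 0.4705.
Q* = √(2DS / (H(1 − d/p))) = √(2 × 71,750 × 679 / (7.42 × 0.4705)).
= √(97,436,500 / 3.491) ≈ 5283.095.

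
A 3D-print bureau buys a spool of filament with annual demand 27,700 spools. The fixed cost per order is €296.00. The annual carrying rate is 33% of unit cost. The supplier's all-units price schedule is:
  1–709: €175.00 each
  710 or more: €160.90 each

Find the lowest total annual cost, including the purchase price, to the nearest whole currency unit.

TC* ≈ €4,487,328

Holding cost per unit per year at price C is H = 0.33·C.
Candidates are each tier's EOQ (if it falls in that tier) and each price-break quantity.
EOQ at €175.00 = 532.9 (feasible in tier 1): TC = 27,700×€175.00 + (27,700/532.9)×296 + (532.9/2)×0.33×€175.00 = €4,878,273.49.
EOQ at €160.90 = 555.7 < 710, so use break Q=710: TC = 27,700×€160.90 + (27,700/710.0)×296 + (710.0/2)×0.33×€160.90 = €4,487,327.60.
Lowest total cost among the candidates is at Q = 710.0.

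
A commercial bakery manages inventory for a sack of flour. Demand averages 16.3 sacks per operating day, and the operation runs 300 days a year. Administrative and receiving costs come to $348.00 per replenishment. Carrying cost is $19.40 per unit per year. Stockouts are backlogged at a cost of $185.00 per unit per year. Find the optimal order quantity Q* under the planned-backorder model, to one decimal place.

Q* ≈ 440.3 sacks

Annual demand D = 16.3 × 300 = 4,890.
With planned backorders, Q* = √(2DS/H) · √((H+B)/B).
√(2DS/H) = √(2 × 4,890 × 348 / 19.4) = 418.850.
√((H+B)/B) = √((19.4+185)/185) = 1.0511.
Q* ≈ 440.264.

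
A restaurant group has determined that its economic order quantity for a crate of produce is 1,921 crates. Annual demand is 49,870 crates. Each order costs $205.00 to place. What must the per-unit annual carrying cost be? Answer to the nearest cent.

H ≈ $5.54

The basic EOQ model gives Q* = √(2DS/H); rearrange for the unknown.
From Q* = √(2DS/H): H = 2DS / Q*² = 2 × 49,870 × 205 / 1,921² = 5.5407.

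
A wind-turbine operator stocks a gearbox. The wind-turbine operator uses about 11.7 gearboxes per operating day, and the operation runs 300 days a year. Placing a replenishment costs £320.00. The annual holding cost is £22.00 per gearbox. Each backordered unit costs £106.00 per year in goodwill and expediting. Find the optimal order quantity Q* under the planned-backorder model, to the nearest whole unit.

Annual demand D = 11.7 × 300 = 3,510.
With planned backorders, Q* = √(2DS/H) · √((H+B)/B).
√(2DS/H) = √(2 × 3,510 × 320 / 22) = 319.545.
√((H+B)/B) = √((22+106)/106) = 1.0989.
Q* ≈ 351.143.

Q* ≈ 351 gearboxes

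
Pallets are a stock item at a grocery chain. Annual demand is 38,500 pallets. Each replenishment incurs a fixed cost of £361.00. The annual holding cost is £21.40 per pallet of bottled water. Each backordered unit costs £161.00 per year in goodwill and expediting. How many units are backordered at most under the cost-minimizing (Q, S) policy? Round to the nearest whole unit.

S* ≈ 142 pallets

With planned backorders, Q* = √(2DS/H) · √((H+B)/B).
√(2DS/H) = √(2 × 38,500 × 361 / 21.4) = 1139.704.
√((H+B)/B) = √((21.4+161)/161) = 1.0644.
Q* ≈ 1213.086.
S* = Q* · H/(H+B) = 1213.086 × 21.4/182.4 ≈ 142.325.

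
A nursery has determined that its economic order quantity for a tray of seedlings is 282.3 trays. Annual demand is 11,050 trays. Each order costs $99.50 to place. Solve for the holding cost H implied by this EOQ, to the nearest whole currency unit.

The basic EOQ model gives Q* = √(2DS/H); rearrange for the unknown.
From Q* = √(2DS/H): H = 2DS / Q*² = 2 × 11,050 × 99.5 / 282.3² = 27.5927.

H ≈ $28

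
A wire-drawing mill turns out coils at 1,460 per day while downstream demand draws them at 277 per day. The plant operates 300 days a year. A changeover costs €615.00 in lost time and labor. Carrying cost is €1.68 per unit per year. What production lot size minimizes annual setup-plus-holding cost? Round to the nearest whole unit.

Q* ≈ 8,665 coils

Annual demand D = 277 × 300 = 83,100.
Production build-up factor (1 − d/p) = 1 − 277/1,460 = 0.8103.
Q* = √(2DS / (H(1 − d/p))) = √(2 × 83,100 × 615 / (1.68 × 0.8103)).
= √(102,213,000 / 1.3613) ≈ 8665.278.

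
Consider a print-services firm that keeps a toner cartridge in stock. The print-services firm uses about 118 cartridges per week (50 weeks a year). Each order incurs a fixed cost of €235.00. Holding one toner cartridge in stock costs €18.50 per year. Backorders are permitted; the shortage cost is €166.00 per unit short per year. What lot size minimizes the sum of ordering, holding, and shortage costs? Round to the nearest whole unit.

Q* ≈ 408 cartridges

Annual demand D = 118 × 50 = 5,900.
With planned backorders, Q* = √(2DS/H) · √((H+B)/B).
√(2DS/H) = √(2 × 5,900 × 235 / 18.5) = 387.159.
√((H+B)/B) = √((18.5+166)/166) = 1.0543.
Q* ≈ 408.163.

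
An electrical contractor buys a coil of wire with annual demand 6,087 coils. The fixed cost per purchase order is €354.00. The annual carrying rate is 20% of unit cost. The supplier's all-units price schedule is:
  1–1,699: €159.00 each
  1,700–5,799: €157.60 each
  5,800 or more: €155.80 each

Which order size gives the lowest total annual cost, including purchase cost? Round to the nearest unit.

Holding cost per unit per year at price C is H = 0.20·C.
Evaluate total cost at each tier's feasible EOQ or, if the EOQ is below the tier, at the tier's minimum quantity.
EOQ at €159.00 = 368.1 (feasible in tier 1): TC = 6,087×€159.00 + (6,087/368.1)×354 + (368.1/2)×0.20×€159.00 = €979,539.63.
EOQ at €157.60 = 369.8 < 1700, so use break Q=1700: TC = 6,087×€157.60 + (6,087/1700.0)×354 + (1700.0/2)×0.20×€157.60 = €987,370.73.
EOQ at €155.80 = 371.9 < 5800, so use break Q=5800: TC = 6,087×€155.80 + (6,087/5800.0)×354 + (5800.0/2)×0.20×€155.80 = €1,039,090.12.
Lowest total cost is €979,539.63 at Q = 368.1.

Q* ≈ 368 coils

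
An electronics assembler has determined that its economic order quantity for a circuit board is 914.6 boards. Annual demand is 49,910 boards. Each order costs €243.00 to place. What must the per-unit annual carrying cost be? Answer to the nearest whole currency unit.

The basic EOQ model gives Q* = √(2DS/H); rearrange for the unknown.
From Q* = √(2DS/H): H = 2DS / Q*² = 2 × 49,910 × 243 / 914.6² = 28.9976.

H ≈ €29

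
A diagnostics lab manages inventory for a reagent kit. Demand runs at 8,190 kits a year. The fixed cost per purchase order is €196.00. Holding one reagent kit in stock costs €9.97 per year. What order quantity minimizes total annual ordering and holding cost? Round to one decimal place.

EOQ = √(2DS / H) = √(2 × 8,190 × 196 / 9.97).
= √(3,210,480 / 9.97) = √322,014.0421 ≈ 567.463.

Q* ≈ 567.5 kits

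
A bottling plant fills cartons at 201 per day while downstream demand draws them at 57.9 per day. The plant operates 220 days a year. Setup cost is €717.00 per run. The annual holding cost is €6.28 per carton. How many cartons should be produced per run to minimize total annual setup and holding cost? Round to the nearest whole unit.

Annual demand D = 57.9 × 220 = 12,738.
Production build-up factor (1 − d/p) = 1 − 57.9/201 = 0.7119.
Q* = √(2DS / (H(1 − d/p))) = √(2 × 12,738 × 717 / (6.28 × 0.7119)).
= √(18,266,292 / 4.471) ≈ 2021.267.

Q* ≈ 2,021 cartons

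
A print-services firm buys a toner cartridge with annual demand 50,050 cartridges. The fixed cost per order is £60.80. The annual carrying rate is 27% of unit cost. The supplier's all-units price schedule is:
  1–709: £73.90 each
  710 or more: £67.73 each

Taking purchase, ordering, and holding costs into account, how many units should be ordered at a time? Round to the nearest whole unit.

Q* ≈ 710 cartridges

Holding cost per unit per year at price C is H = 0.27·C.
Candidates are each tier's EOQ (if it falls in that tier) and each price-break quantity.
EOQ at £73.90 = 552.3 (feasible in tier 1): TC = 50,050×£73.90 + (50,050/552.3)×60.8 + (552.3/2)×0.27×£73.90 = £3,709,714.78.
EOQ at £67.73 = 576.9 < 710, so use break Q=710: TC = 50,050×£67.73 + (50,050/710.0)×60.8 + (710.0/2)×0.27×£67.73 = £3,400,664.39.
Lowest total cost is £3,400,664.39 at Q = 710.0.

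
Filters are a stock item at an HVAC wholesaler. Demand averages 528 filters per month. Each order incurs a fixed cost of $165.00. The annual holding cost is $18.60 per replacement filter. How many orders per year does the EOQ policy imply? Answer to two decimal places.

Annual demand D = 528 × 12 = 6,336.
EOQ = √(2DS/H) = √(2 × 6,336 × 165 / 18.6) ≈ 335.28.
Orders per year = D / Q* = 6,336 / 335.28 ≈ 18.898.

N ≈ 18.90 orders per year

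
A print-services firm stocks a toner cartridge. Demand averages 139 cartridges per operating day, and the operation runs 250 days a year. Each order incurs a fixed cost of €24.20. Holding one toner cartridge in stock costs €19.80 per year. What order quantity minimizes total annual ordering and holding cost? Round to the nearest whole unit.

Q* ≈ 291 cartridges

Annual demand D = 139 × 250 = 34,750.
EOQ = √(2DS / H) = √(2 × 34,750 × 24.2 / 19.8).
= √(1,681,900 / 19.8) = √84,944.4444 ≈ 291.452.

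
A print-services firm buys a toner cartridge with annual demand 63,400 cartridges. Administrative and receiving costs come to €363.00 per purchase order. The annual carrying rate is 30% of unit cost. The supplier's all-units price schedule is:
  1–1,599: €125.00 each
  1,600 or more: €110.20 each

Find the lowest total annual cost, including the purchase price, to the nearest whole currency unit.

Holding cost per unit per year at price C is H = 0.30·C.
Candidates are each tier's EOQ (if it falls in that tier) and each price-break quantity.
EOQ at €125.00 = 1107.9 (feasible in tier 1): TC = 63,400×€125.00 + (63,400/1107.9)×363 + (1107.9/2)×0.30×€125.00 = €7,966,545.94.
EOQ at €110.20 = 1179.9 < 1600, so use break Q=1600: TC = 63,400×€110.20 + (63,400/1600.0)×363 + (1600.0/2)×0.30×€110.20 = €7,027,511.88.
Lowest total cost among the candidates is at Q = 1600.0.

TC* ≈ €7,027,512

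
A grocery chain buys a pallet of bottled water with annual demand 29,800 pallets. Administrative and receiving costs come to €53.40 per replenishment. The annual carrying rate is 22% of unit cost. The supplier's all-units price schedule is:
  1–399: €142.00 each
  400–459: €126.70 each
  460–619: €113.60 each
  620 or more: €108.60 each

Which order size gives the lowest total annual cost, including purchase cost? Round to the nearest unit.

Q* ≈ 620 pallets

Holding cost per unit per year at price C is H = 0.22·C.
Evaluate total cost at each tier's feasible EOQ or, if the EOQ is below the tier, at the tier's minimum quantity.
EOQ at €142.00 = 319.2 (feasible in tier 1): TC = 29,800×€142.00 + (29,800/319.2)×53.4 + (319.2/2)×0.22×€142.00 = €4,241,571.24.
EOQ at €126.70 = 337.9 < 400, so use break Q=400: TC = 29,800×€126.70 + (29,800/400.0)×53.4 + (400.0/2)×0.22×€126.70 = €3,785,213.10.
EOQ at €113.60 = 356.9 < 460, so use break Q=460: TC = 29,800×€113.60 + (29,800/460.0)×53.4 + (460.0/2)×0.22×€113.60 = €3,394,487.55.
EOQ at €108.60 = 365.0 < 620, so use break Q=620: TC = 29,800×€108.60 + (29,800/620.0)×53.4 + (620.0/2)×0.22×€108.60 = €3,246,253.17.
Lowest total cost is €3,246,253.17 at Q = 620.0.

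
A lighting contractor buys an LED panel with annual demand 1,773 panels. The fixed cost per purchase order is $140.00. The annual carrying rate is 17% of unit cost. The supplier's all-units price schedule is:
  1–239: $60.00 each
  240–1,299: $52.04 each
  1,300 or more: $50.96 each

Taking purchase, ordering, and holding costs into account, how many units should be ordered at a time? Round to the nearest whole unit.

Holding cost per unit per year at price C is H = 0.17·C.
For each price level, check whether its EOQ is feasible; otherwise the best quantity at that price is the breakpoint.
EOQ at $60.00 = 220.6 (feasible in tier 1): TC = 1,773×$60.00 + (1,773/220.6)×140 + (220.6/2)×0.17×$60.00 = $108,630.26.
EOQ at $52.04 = 236.9 < 240, so use break Q=240: TC = 1,773×$52.04 + (1,773/240.0)×140 + (240.0/2)×0.17×$52.04 = $94,362.79.
EOQ at $50.96 = 239.4 < 1300, so use break Q=1300: TC = 1,773×$50.96 + (1,773/1300.0)×140 + (1300.0/2)×0.17×$50.96 = $96,174.10.
Lowest total cost is $94,362.79 at Q = 240.0.

Q* ≈ 240 panels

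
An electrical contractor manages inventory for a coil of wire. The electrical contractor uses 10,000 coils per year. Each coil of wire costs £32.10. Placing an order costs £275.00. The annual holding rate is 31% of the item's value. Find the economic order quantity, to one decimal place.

Q* ≈ 743.4 coils

Holding cost H = 0.31 × £32.10 = £9.9510 per unit per year.
EOQ = √(2DS / H) = √(2 × 10,000 × 275 / 9.951).
= √(5,500,000 / 9.951) = √552,708.2705 ≈ 743.444.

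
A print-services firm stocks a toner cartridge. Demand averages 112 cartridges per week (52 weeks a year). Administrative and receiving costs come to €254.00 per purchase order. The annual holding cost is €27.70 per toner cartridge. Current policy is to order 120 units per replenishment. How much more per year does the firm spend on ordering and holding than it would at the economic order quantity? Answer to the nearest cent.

Annual demand D = 112 × 52 = 5,824.
EOQ = √(2DS/H) = √(2 × 5,824 × 254 / 27.7) ≈ 326.82.
Cost at Q* = (D/Q*)S + (Q*/2)H = √(2DSH) ≈ €9,052.79.
Cost at Q = 120: (5,824/120)×254 + (120/2)×27.7 = €12,327.47 + €1,662.00 = €13,989.47.
Excess = €13,989.47 − €9,052.79 = €4,936.68.

Extra cost ≈ €4,936.68 per year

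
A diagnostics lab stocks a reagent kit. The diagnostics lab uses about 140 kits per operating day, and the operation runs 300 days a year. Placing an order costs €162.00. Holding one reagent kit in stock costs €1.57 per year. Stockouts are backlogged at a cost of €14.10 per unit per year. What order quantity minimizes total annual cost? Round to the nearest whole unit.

Annual demand D = 140 × 300 = 42,000.
With planned backorders, Q* = √(2DS/H) · √((H+B)/B).
√(2DS/H) = √(2 × 42,000 × 162 / 1.57) = 2944.065.
√((H+B)/B) = √((1.57+14.1)/14.1) = 1.0542.
Q* ≈ 3103.647.

Q* ≈ 3,104 kits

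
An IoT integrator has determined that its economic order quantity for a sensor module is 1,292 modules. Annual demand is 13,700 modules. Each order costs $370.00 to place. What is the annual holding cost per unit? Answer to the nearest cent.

The basic EOQ model gives Q* = √(2DS/H); rearrange for the unknown.
From Q* = √(2DS/H): H = 2DS / Q*² = 2 × 13,700 × 370 / 1,292² = 6.0733.

H ≈ $6.07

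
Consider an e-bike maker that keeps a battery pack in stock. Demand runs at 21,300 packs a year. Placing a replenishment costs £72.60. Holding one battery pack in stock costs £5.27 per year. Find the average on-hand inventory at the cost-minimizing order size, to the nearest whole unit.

Average inventory ≈ 383 packs

EOQ = √(2DS/H) = √(2 × 21,300 × 72.6 / 5.27) ≈ 766.07.
Average inventory = Q*/2 ≈ 766.07 / 2 = 383.034.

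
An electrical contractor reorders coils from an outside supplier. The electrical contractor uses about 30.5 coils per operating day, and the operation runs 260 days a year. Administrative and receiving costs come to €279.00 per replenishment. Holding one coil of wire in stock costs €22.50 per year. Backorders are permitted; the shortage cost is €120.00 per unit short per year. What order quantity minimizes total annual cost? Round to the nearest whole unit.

Annual demand D = 30.5 × 260 = 7,930.
With planned backorders, Q* = √(2DS/H) · √((H+B)/B).
√(2DS/H) = √(2 × 7,930 × 279 / 22.5) = 443.468.
√((H+B)/B) = √((22.5+120)/120) = 1.0897.
Q* ≈ 483.258.

Q* ≈ 483 coils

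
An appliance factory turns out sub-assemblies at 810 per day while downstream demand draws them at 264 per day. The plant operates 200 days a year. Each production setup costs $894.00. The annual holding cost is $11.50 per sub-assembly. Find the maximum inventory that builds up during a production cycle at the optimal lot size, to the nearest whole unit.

Annual demand D = 264 × 200 = 52,800.
Production build-up factor (1 − d/p) = 1 − 264/810 = 0.6741.
Q* = √(2DS / (H(1 − d/p))) = √(2 × 52,800 × 894 / (11.5 × 0.6741)).
= √(94,406,400 / 7.7519) ≈ 3489.779.
Maximum inventory = Q*(1 − d/p) = 3489.779 × 0.6741 ≈ 2352.370.

I_max ≈ 2,352 sub-assemblies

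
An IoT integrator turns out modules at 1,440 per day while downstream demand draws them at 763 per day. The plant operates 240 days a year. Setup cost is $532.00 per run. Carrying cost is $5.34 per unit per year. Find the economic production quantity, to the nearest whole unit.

Q* ≈ 8,810 modules

Annual demand D = 763 × 240 = 183,120.
Production build-up factor (1 − d/p) = 1 − 763/1,440 = 0.4701.
Q* = √(2DS / (H(1 − d/p))) = √(2 × 183,120 × 532 / (5.34 × 0.4701)).
= √(194,839,680 / 2.5105) ≈ 8809.576.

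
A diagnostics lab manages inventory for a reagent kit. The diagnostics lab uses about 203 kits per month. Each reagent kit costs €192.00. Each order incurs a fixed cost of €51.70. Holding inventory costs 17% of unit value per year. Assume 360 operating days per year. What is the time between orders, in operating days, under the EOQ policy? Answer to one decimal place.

T ≈ 13.0 days

Annual demand D = 203 × 12 = 2,436.
Holding cost H = 0.17 × €192.00 = €32.6400 per unit per year.
Q* = √(2DS/H) = √(2 × 2,436 × 51.7 / 32.64) ≈ 87.85.
Cycle time = Q*/D × 360 = 87.85 / 2,436 × 360 ≈ 12.982 days.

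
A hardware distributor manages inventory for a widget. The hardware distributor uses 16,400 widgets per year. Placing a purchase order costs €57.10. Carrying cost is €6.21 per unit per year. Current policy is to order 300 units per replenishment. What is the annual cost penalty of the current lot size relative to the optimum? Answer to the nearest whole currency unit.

Extra cost ≈ €643 per year

EOQ = √(2DS/H) = √(2 × 16,400 × 57.1 / 6.21) ≈ 549.17.
Cost at Q* = (D/Q*)S + (Q*/2)H = √(2DSH) ≈ €3,410.36.
Cost at Q = 300: (16,400/300)×57.1 + (300/2)×6.21 = €3,121.47 + €931.50 = €4,052.97.
Excess = €4,052.97 − €3,410.36 = €642.60.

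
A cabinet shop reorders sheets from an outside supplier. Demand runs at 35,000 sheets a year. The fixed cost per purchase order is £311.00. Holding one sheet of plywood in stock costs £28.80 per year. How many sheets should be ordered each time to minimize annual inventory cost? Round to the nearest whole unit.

EOQ = √(2DS / H) = √(2 × 35,000 × 311 / 28.8).
= √(21,770,000 / 28.8) = √755,902.7778 ≈ 869.427.

Q* ≈ 869 sheets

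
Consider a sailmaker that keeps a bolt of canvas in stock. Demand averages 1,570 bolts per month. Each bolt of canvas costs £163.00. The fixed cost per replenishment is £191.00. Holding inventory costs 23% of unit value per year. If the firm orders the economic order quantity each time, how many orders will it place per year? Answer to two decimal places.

N ≈ 43.00 orders per year

Annual demand D = 1,570 × 12 = 18,840.
Holding cost H = 0.23 × £163.00 = £37.4900 per unit per year.
EOQ = √(2DS/H) = √(2 × 18,840 × 191 / 37.49) ≈ 438.14.
Orders per year = D / Q* = 18,840 / 438.14 ≈ 43.000.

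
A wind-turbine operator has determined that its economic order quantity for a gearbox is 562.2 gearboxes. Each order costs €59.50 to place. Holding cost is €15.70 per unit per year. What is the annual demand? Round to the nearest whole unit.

D ≈ 41,700 gearboxes per year

Squaring Q* = √(2DS/H) gives Q*² = 2DS/H.
From Q* = √(2DS/H): D = Q*²H / (2S) = 562.2² × 15.7 / (2 × 59.5) = 41699.839.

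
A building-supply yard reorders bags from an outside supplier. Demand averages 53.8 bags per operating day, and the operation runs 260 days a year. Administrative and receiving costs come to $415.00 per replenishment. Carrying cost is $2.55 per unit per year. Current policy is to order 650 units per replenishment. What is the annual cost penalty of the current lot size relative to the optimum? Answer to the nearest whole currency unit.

Extra cost ≈ $4,318 per year

Annual demand D = 53.8 × 260 = 13,988.
EOQ = √(2DS/H) = √(2 × 13,988 × 415 / 2.55) ≈ 2133.77.
Cost at Q* = (D/Q*)S + (Q*/2)H = √(2DSH) ≈ $5,441.10.
Cost at Q = 650: (13,988/650)×415 + (650/2)×2.55 = $8,930.80 + $828.75 = $9,759.55.
Excess = $9,759.55 − $5,441.10 = $4,318.45.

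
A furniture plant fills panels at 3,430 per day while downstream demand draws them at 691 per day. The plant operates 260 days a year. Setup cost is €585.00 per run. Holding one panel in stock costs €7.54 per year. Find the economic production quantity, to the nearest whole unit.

Q* ≈ 5,909 panels

Annual demand D = 691 × 260 = 179,660.
Production build-up factor (1 − d/p) = 1 − 691/3,430 = 0.7985.
Q* = √(2DS / (H(1 − d/p))) = √(2 × 179,660 × 585 / (7.54 × 0.7985)).
= √(210,202,200 / 6.021) ≈ 5908.592.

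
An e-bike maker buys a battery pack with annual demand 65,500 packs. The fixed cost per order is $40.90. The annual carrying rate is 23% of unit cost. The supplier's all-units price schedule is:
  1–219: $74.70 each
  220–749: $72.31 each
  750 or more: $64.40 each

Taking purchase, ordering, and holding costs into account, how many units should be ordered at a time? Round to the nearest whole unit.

Q* ≈ 750 packs

Holding cost per unit per year at price C is H = 0.23·C.
Candidates are each tier's EOQ (if it falls in that tier) and each price-break quantity.
Tier 1 ($74.70): EOQ = 558.4 exceeds tier's upper bound 219, so this tier is dominated.
EOQ at $72.31 = 567.6 (feasible in tier 2): TC = 65,500×$72.31 + (65,500/567.6)×40.9 + (567.6/2)×0.23×$72.31 = $4,745,744.75.
EOQ at $64.40 = 601.4 < 750, so use break Q=750: TC = 65,500×$64.40 + (65,500/750.0)×40.9 + (750.0/2)×0.23×$64.40 = $4,227,326.43.
Lowest total cost is $4,227,326.43 at Q = 750.0.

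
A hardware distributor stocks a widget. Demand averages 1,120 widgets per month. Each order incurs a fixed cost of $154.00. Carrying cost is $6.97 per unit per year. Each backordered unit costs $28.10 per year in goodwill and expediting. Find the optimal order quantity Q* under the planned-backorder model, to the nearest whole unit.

Q* ≈ 861 widgets

Annual demand D = 1,120 × 12 = 13,440.
With planned backorders, Q* = √(2DS/H) · √((H+B)/B).
√(2DS/H) = √(2 × 13,440 × 154 / 6.97) = 770.653.
√((H+B)/B) = √((6.97+28.1)/28.1) = 1.1172.
Q* ≈ 860.941.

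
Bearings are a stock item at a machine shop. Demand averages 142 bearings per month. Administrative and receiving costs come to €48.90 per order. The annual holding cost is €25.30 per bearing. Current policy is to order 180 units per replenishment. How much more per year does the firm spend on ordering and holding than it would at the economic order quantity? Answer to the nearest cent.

Extra cost ≈ €686.56 per year

Annual demand D = 142 × 12 = 1,704.
EOQ = √(2DS/H) = √(2 × 1,704 × 48.9 / 25.3) ≈ 81.16.
Cost at Q* = (D/Q*)S + (Q*/2)H = √(2DSH) ≈ €2,053.36.
Cost at Q = 180: (1,704/180)×48.9 + (180/2)×25.3 = €462.92 + €2,277.00 = €2,739.92.
Excess = €2,739.92 − €2,053.36 = €686.56.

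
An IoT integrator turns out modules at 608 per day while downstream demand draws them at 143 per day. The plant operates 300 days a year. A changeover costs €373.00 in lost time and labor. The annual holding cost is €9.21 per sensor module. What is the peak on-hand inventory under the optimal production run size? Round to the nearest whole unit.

I_max ≈ 1,630 modules

Annual demand D = 143 × 300 = 42,900.
Production build-up factor (1 − d/p) = 1 − 143/608 = 0.7648.
Q* = √(2DS / (H(1 − d/p))) = √(2 × 42,900 × 373 / (9.21 × 0.7648)).
= √(32,003,400 / 7.0438) ≈ 2131.540.
Maximum inventory = Q*(1 − d/p) = 2131.540 × 0.7648 ≈ 1630.208.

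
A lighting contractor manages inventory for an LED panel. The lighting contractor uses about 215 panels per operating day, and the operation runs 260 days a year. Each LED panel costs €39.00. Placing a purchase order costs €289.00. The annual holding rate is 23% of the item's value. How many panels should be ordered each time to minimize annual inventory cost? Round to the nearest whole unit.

Q* ≈ 1,898 panels

Annual demand D = 215 × 260 = 55,900.
Holding cost H = 0.23 × €39.00 = €8.9700 per unit per year.
EOQ = √(2DS / H) = √(2 × 55,900 × 289 / 8.97).
= √(32,310,200 / 8.97) = √3,602,028.9855 ≈ 1897.901.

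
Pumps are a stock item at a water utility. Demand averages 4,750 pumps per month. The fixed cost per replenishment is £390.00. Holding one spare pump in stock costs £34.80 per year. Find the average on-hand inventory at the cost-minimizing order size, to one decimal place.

Average inventory ≈ 565.2 pumps

Annual demand D = 4,750 × 12 = 57,000.
EOQ = √(2DS/H) = √(2 × 57,000 × 390 / 34.8) ≈ 1130.30.
Average inventory = Q*/2 ≈ 1130.30 / 2 = 565.152.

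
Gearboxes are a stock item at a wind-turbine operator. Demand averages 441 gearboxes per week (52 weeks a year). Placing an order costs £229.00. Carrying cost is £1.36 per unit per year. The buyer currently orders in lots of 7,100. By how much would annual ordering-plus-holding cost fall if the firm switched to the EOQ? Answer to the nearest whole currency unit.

Extra cost ≈ £1,788 per year

Annual demand D = 441 × 52 = 22,932.
EOQ = √(2DS/H) = √(2 × 22,932 × 229 / 1.36) ≈ 2778.97.
Cost at Q* = (D/Q*)S + (Q*/2)H = √(2DSH) ≈ £3,779.40.
Cost at Q = 7,100: (22,932/7,100)×229 + (7,100/2)×1.36 = £739.64 + £4,828.00 = £5,567.64.
Excess = £5,567.64 − £3,779.40 = £1,788.24.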